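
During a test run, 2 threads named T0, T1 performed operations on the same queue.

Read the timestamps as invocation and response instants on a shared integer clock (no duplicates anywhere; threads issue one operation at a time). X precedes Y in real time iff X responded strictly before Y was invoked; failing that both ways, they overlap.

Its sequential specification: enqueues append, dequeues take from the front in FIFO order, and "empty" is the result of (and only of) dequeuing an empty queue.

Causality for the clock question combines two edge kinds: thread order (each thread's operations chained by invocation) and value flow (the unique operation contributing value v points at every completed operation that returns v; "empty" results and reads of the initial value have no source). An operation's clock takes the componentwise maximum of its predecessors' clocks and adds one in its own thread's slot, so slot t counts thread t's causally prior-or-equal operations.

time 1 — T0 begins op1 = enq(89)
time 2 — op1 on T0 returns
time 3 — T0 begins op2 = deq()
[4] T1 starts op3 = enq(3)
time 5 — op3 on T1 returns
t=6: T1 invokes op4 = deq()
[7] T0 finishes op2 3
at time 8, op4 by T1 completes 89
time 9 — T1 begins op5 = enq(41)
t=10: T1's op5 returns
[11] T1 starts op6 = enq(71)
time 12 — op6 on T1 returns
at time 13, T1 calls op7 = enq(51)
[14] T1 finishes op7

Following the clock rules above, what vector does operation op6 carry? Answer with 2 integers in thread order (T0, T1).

(1, 4)

invoked at 4, op3 has no predecessors; its own T1 bump gives (0, 1)
invoked at 1, op1 has no predecessors; its own T0 bump gives (1, 0)
invoked at 6, op4 merges VC(op1)=(1, 0), VC(op3)=(0, 1) and bumps T1's slot → (1, 2)
invoked at 3, op2 merges VC(op1)=(1, 0), VC(op3)=(0, 1) and bumps T0's slot → (2, 1)
invoked at 9, op5 merges VC(op4)=(1, 2) and bumps T1's slot → (1, 3)
invoked at 11, op6 merges VC(op5)=(1, 3) and bumps T1's slot → (1, 4)
invoked at 13, op7 merges VC(op6)=(1, 4) and bumps T1's slot → (1, 5)
target: VC(op6) = (1, 4)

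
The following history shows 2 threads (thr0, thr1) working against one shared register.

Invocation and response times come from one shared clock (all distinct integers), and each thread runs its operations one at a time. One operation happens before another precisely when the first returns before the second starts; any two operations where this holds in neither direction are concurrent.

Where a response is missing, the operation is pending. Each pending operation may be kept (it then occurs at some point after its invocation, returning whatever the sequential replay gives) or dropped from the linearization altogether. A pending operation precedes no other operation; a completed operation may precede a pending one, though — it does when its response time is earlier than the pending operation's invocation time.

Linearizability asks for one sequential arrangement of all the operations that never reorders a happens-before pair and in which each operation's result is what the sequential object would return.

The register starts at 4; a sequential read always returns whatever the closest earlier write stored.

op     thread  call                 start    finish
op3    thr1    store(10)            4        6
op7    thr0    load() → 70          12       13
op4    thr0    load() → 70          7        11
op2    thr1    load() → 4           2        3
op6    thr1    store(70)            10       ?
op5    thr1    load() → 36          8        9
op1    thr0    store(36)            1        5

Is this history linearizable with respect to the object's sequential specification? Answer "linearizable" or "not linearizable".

linearizable

witness order: op2, op3, op1, op5, op6, op4, op7
after step 1 (op2 load() → 4): value 4
after step 2 (op3 store(10)): value 10
after step 3 (op1 store(36)): value 36
after step 4 (op5 load() → 36): value 36
after step 5 (op6 store(70) (pending, included)): value 70
after step 6 (op4 load() → 70): value 70
after step 7 (op7 load() → 70): value 70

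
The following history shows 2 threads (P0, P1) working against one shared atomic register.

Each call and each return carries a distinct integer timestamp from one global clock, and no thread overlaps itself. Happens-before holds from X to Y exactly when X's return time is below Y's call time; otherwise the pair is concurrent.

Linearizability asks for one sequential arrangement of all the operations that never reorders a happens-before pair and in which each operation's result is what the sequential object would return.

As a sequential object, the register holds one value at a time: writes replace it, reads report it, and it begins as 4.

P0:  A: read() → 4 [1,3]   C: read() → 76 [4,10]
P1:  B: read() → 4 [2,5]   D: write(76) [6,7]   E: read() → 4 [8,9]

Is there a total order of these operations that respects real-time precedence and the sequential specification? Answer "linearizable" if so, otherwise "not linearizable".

already the first 9 events (up to E's response at time 9) admit no linearization; the first 8 still do
4 completed operations, 2 real-time-consistent orders — every atomic register replay fails
include/drop combinations of the 1 pending operation (C) were all tried; none helps
sample order A, B, D, E (pending dropped) stalls at step 4 — E read() → 4 has no legal effect
sample order B, A, D, E (pending dropped) stalls at step 4 — E read() → 4 has no legal effect

not linearizable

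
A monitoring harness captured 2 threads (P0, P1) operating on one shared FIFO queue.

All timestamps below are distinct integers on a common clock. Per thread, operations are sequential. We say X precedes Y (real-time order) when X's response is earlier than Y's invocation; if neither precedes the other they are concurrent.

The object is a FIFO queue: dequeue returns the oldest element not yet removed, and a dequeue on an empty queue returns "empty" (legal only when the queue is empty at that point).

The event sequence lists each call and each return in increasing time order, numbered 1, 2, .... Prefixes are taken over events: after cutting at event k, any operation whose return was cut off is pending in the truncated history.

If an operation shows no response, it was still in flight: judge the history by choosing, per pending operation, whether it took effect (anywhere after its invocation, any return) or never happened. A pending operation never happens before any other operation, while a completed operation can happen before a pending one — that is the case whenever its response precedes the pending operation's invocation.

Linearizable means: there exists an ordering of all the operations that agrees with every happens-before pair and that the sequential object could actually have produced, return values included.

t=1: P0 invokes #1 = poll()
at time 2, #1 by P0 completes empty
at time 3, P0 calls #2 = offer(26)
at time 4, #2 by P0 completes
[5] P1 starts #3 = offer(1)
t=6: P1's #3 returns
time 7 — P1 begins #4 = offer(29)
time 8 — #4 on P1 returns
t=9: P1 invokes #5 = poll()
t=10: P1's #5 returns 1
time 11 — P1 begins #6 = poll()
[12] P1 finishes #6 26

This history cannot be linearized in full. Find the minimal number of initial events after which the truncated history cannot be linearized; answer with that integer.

events 1..9 are linearizable, e.g. via #1, #2, #3, #4:
1. #1 poll() → empty, leaving queue <>
2. #2 offer(26), leaving queue <26>
3. #3 offer(1), leaving queue <26,1>
4. #4 offer(29), leaving queue <26,1,29>
event 10 — #5's response, time 10 — after it, nothing linearizes
one such order, #1, #2, #3, #4, #5, breaks at step 5 where #5 poll() → 1 is illegal

10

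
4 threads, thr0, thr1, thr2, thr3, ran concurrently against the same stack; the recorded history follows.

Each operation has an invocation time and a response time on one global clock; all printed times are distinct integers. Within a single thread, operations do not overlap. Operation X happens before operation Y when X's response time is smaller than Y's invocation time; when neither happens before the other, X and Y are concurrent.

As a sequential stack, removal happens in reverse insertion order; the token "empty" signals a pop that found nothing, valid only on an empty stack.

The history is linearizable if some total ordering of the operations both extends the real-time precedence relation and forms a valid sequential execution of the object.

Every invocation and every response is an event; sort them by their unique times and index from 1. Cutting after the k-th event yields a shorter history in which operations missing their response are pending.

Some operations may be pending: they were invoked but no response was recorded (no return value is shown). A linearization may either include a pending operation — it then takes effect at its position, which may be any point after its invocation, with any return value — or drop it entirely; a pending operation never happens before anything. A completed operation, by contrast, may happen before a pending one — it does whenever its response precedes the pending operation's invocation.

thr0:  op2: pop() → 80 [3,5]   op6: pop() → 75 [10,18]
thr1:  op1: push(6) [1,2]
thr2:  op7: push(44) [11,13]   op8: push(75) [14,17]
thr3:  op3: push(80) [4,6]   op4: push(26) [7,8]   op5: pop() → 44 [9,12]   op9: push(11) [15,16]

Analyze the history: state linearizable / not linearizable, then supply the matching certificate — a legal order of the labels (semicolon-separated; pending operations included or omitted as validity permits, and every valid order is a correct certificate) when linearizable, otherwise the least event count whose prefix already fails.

linearizable — witness: op1; op3; op2; op4; op7; op5; op8; op6; op9

1. op1 push(6), leaving stack <6>
2. op3 push(80), leaving stack <6,80>
3. op2 pop() → 80, leaving stack <6>
4. op4 push(26), leaving stack <6,26>
5. op7 push(44), leaving stack <6,26,44>
6. op5 pop() → 44, leaving stack <6,26>
7. op8 push(75), leaving stack <6,26,75>
8. op6 pop() → 75, leaving stack <6,26>
9. op9 push(11), leaving stack <6,26,11>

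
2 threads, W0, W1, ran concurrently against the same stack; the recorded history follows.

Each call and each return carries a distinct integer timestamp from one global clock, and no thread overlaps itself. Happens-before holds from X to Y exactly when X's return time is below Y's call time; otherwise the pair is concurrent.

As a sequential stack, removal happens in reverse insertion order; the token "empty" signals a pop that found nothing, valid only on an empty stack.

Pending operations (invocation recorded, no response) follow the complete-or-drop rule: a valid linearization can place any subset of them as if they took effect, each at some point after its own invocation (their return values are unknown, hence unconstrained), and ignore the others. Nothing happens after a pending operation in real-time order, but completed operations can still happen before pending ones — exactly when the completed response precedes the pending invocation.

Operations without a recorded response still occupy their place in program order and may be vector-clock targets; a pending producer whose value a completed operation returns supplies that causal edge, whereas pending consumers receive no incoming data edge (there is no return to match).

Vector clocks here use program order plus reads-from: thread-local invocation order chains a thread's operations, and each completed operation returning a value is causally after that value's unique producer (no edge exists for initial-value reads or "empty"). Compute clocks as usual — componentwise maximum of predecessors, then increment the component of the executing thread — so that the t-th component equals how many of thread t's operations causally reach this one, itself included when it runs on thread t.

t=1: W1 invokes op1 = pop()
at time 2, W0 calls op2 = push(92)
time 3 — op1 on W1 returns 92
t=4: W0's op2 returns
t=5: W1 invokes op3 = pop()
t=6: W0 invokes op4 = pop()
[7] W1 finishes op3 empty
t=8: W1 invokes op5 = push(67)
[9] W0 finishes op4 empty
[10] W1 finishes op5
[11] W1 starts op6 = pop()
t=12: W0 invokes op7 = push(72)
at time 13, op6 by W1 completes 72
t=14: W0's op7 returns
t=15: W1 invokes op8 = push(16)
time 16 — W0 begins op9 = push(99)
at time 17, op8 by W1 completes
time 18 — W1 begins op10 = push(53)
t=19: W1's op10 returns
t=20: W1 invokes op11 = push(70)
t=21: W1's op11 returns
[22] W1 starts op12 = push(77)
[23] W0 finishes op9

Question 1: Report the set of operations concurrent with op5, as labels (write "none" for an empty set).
op4

op5 spans [8,10]; an op avoiding the whole window 8..10 is ordered, any other is concurrent
op1 [1,3]: before
op2 [2,4]: before
op3 [5,7]: before
op4 [6,9]: concurrent
op6 [11,13]: after
op7 [12,14]: after
op8 [15,17]: after
op9 [16,23]: after
op10 [18,19]: after
op11 [20,21]: after
op12 [22,…): after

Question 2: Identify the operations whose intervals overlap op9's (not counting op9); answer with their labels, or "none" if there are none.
op10, op11, op12, op8

op9 spans [16,23]: anything still running between times 16 and 23 counts as concurrent
op1 [1,3]: before
op2 [2,4]: before
op3 [5,7]: before
op4 [6,9]: before
op5 [8,10]: before
op6 [11,13]: before
op7 [12,14]: before
op8 [15,17]: concurrent
op10 [18,19]: concurrent
op11 [20,21]: concurrent
op12 [22,…): concurrent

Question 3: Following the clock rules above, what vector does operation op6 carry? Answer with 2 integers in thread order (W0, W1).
(3, 4)

op2, invoked 2, has no incoming edges; only W0's bump applies → (1, 0)
merge at op1 (invoked 1): VC(op2)=(1, 0), own-thread bump on W1 → (1, 1)
merge at op4 (invoked 6): VC(op2)=(1, 0), own-thread bump on W0 → (2, 0)
merge at op3 (invoked 5): VC(op1)=(1, 1), own-thread bump on W1 → (1, 2)
merge at op7 (invoked 12): VC(op4)=(2, 0), own-thread bump on W0 → (3, 0)
merge at op5 (invoked 8): VC(op3)=(1, 2), own-thread bump on W1 → (1, 3)
merge at op9 (invoked 16): VC(op7)=(3, 0), own-thread bump on W0 → (4, 0)
merge at op6 (invoked 11): VC(op5)=(1, 3), VC(op7)=(3, 0), own-thread bump on W1 → (3, 4)
merge at op8 (invoked 15): VC(op6)=(3, 4), own-thread bump on W1 → (3, 5)
merge at op10 (invoked 18): VC(op8)=(3, 5), own-thread bump on W1 → (3, 6)
merge at op11 (invoked 20): VC(op10)=(3, 6), own-thread bump on W1 → (3, 7)
merge at op12 (invoked 22): VC(op11)=(3, 7), own-thread bump on W1 → (3, 8)
target: VC(op6) = (3, 4)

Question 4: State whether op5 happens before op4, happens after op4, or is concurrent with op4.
concurrent

op5 spans [8,10], op4 spans [6,9]
the intervals overlap in both directions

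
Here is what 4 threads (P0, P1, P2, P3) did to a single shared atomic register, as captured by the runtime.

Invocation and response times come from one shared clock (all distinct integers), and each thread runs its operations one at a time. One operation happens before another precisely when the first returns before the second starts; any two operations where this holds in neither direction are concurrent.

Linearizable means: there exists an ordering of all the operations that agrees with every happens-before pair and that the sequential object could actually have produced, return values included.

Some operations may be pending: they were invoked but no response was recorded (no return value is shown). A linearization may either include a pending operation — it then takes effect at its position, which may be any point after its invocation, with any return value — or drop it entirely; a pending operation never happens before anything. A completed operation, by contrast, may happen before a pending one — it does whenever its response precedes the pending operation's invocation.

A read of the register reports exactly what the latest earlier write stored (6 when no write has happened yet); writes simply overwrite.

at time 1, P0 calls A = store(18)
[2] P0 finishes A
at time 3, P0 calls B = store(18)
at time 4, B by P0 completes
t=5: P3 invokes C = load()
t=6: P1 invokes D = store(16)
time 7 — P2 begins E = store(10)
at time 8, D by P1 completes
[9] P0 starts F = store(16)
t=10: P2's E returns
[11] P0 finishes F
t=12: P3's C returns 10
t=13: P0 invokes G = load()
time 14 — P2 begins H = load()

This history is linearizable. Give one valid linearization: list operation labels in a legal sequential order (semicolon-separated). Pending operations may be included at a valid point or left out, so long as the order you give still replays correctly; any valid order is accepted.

A; B; D; E; C; F

after step 1 (A store(18)): value 18
after step 2 (B store(18)): value 18
after step 3 (D store(16)): value 16
after step 4 (E store(10)): value 10
after step 5 (C load() → 10): value 10
after step 6 (F store(16)): value 16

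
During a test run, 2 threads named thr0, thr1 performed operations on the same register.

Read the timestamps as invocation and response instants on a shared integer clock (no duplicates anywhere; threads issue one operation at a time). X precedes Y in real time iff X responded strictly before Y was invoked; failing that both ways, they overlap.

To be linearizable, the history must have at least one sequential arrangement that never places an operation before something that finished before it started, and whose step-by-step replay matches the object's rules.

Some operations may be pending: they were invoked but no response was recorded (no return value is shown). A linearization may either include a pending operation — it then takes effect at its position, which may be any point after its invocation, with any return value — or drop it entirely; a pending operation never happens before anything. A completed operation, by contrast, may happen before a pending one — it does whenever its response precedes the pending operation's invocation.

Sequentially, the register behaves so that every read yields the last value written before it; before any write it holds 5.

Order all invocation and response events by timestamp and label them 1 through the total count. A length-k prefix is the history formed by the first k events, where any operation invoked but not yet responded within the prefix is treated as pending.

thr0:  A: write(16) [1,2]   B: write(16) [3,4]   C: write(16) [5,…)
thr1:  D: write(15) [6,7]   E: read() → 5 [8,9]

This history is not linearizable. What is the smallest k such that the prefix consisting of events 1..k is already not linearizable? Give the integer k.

9

a valid linearization of events 1..8 exists, for instance A, B, C, D:
1. A write(16), leaving value 16
2. B write(16), leaving value 16
3. C write(16) (pending, included), leaving value 16
4. D write(15), leaving value 15
with event 9 included (E responding at time 9), all real-time-consistent orders fail
including or dropping the 1 pending operation (C) in any combination fails
e.g. A, B, D, E (pending dropped): illegal at step 4, since E read() → 5 cannot apply there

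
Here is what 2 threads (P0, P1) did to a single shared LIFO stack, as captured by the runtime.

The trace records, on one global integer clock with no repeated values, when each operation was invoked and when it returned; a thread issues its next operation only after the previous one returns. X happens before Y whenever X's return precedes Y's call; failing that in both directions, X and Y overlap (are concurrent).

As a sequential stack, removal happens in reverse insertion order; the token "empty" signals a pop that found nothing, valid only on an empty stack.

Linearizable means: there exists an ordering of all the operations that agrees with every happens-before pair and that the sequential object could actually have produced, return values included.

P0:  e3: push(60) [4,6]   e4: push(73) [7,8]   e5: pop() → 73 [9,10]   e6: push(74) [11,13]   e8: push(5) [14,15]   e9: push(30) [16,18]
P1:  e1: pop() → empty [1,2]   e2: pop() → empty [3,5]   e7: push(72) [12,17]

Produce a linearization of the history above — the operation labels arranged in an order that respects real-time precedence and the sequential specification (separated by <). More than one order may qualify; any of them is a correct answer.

e1 < e2 < e3 < e4 < e5 < e6 < e7 < e8 < e9

after step 1 (e1 pop() → empty): stack <>
after step 2 (e2 pop() → empty): stack <>
after step 3 (e3 push(60)): stack <60>
after step 4 (e4 push(73)): stack <60,73>
after step 5 (e5 pop() → 73): stack <60>
after step 6 (e6 push(74)): stack <60,74>
after step 7 (e7 push(72)): stack <60,74,72>
after step 8 (e8 push(5)): stack <60,74,72,5>
after step 9 (e9 push(30)): stack <60,74,72,5,30>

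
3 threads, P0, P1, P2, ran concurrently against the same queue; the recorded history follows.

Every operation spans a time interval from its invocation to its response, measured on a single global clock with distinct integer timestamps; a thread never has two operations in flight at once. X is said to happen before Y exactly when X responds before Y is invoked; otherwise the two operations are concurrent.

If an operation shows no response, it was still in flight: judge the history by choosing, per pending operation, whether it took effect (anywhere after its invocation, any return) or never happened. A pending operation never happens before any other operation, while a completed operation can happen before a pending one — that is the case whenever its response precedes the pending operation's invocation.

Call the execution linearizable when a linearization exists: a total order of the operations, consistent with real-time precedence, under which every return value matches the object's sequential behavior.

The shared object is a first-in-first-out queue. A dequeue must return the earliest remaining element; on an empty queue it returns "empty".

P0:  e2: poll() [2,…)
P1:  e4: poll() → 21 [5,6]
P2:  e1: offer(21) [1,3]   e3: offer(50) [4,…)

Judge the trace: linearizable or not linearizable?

linearizable

witness order: e1, e3, e4
1. e1 offer(21), leaving queue <21>
2. e3 offer(50) (pending, included), leaving queue <21,50>
3. e4 poll() → 21, leaving queue <50>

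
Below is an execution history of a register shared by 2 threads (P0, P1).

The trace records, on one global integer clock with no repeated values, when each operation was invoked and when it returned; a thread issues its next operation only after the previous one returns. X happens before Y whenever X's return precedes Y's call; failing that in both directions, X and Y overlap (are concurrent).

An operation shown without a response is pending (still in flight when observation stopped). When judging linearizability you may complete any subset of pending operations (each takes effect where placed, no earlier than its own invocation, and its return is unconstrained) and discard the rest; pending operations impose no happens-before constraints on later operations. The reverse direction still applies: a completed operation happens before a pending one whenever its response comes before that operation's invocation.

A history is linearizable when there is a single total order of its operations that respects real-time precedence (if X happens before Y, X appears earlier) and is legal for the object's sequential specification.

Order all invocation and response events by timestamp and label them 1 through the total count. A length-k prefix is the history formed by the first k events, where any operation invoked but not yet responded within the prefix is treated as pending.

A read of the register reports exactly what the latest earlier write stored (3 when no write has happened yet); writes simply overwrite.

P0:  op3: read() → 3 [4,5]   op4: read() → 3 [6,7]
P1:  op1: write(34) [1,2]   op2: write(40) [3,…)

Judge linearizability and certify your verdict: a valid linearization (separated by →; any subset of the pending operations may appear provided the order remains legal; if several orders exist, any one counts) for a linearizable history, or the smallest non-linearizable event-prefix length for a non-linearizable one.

already the first 5 events (up to op3's response at time 5) admit no linearization; the first 4 still do
exhaustive check: the 2 completed register ops admit one real-time order; illegal
including or dropping the 1 pending operation (op2) in any combination fails
one such order, op1, op3 (pending dropped), breaks at step 2 where op3 read() → 3 is illegal

not linearizable — minimal violating prefix: 5 events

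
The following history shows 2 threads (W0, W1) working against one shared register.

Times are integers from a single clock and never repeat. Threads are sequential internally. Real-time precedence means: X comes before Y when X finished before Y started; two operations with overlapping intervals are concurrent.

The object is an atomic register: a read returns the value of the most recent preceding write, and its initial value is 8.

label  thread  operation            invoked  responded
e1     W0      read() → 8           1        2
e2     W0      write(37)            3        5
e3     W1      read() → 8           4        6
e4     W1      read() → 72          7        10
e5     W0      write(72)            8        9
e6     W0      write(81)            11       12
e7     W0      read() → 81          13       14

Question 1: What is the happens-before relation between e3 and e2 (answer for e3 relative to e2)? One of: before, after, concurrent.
e3 spans [4,6], e2 spans [3,5]
the intervals overlap in both directions

concurrent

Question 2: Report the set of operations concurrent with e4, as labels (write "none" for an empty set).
e4 spans [7,10]; an op avoiding the whole window 7..10 is ordered, any other is concurrent
e1 [1,2]: before
e2 [3,5]: before
e3 [4,6]: before
e5 [8,9]: concurrent
e6 [11,12]: after
e7 [13,14]: after

e5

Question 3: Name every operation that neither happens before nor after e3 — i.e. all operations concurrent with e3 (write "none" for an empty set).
overlap test against e3 [4,6]: concurrent iff the interval meets 4..6
e1 [1,2]: before
e2 [3,5]: concurrent
e4 [7,10]: after
e5 [8,9]: after
e6 [11,12]: after
e7 [13,14]: after

e2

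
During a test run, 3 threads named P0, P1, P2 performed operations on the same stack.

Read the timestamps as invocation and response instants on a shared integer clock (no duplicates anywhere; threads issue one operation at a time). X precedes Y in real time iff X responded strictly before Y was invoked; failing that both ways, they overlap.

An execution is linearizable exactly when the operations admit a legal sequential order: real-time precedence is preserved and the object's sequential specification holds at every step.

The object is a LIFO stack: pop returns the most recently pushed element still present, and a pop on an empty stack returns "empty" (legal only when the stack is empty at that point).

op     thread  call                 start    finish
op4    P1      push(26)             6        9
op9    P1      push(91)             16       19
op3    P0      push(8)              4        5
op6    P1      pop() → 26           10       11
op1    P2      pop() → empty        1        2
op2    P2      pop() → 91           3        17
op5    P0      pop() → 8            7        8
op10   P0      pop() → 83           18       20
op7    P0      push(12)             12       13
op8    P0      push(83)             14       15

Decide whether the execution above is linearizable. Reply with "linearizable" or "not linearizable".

linearizable

witness order: op1, op3, op5, op4, op6, op7, op8, op9, op2, op10
after step 1 (op1 pop() → empty): stack <>
after step 2 (op3 push(8)): stack <8>
after step 3 (op5 pop() → 8): stack <>
after step 4 (op4 push(26)): stack <26>
after step 5 (op6 pop() → 26): stack <>
after step 6 (op7 push(12)): stack <12>
after step 7 (op8 push(83)): stack <12,83>
after step 8 (op9 push(91)): stack <12,83,91>
after step 9 (op2 pop() → 91): stack <12,83>
after step 10 (op10 pop() → 83): stack <12>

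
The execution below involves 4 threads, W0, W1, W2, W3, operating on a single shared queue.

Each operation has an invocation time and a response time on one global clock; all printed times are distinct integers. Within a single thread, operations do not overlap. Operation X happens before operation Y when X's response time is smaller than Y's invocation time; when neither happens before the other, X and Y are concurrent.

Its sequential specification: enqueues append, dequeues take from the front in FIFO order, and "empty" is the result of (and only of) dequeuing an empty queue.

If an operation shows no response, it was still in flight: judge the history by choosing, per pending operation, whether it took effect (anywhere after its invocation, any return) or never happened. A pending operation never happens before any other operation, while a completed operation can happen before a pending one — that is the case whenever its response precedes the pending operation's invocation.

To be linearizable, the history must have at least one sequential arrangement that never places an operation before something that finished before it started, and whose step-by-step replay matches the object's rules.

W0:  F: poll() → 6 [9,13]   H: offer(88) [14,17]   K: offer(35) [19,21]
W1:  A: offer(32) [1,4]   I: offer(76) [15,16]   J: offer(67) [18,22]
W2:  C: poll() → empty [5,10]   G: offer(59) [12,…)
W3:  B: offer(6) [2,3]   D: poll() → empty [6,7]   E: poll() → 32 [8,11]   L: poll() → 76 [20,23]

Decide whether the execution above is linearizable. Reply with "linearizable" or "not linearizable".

events 1..6 are fine; event 7 — the response of D at time 7 — makes the prefix non-linearizable
3 completed operations, 2 real-time-consistent orders — every queue replay fails
every completion of the 1 pending operation (C) was checked; none linearizes
e.g. A, B, D (pending dropped): illegal at step 3, since D poll() → empty cannot apply there
e.g. B, A, D (pending dropped): illegal at step 3, since D poll() → empty cannot apply there

not linearizable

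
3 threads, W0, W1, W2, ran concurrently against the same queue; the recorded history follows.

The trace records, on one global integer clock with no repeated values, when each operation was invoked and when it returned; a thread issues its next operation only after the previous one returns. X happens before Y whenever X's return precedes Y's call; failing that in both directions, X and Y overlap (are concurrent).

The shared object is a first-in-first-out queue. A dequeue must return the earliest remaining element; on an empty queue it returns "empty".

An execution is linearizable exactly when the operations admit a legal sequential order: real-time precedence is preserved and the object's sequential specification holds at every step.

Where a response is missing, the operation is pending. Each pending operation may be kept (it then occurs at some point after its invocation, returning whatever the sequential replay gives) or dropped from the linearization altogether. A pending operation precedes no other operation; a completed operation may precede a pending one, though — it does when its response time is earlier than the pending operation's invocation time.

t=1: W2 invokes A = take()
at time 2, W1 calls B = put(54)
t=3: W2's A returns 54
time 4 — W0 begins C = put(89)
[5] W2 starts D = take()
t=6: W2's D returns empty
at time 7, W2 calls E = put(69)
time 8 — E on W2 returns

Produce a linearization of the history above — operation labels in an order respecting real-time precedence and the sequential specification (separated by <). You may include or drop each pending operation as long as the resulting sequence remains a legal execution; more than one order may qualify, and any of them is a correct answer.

B < A < D < C < E

after step 1 (B put(54) (pending, included)): queue <54>
after step 2 (A take() → 54): queue <>
after step 3 (D take() → empty): queue <>
after step 4 (C put(89) (pending, included)): queue <89>
after step 5 (E put(69)): queue <89,69>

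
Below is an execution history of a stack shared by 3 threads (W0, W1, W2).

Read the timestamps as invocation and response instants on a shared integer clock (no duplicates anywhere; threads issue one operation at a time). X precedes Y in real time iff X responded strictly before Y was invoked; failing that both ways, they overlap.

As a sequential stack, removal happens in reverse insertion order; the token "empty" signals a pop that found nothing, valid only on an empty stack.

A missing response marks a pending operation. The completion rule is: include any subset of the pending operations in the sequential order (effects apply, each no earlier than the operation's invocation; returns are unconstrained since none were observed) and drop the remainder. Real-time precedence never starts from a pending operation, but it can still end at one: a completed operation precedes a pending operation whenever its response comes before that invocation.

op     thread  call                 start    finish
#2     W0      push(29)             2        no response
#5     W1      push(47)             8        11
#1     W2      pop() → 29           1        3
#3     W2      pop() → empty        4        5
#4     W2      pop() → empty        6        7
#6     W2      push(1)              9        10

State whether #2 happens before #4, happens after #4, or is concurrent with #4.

#2 spans [2,…), #4 spans [6,7]
the intervals overlap in both directions

concurrent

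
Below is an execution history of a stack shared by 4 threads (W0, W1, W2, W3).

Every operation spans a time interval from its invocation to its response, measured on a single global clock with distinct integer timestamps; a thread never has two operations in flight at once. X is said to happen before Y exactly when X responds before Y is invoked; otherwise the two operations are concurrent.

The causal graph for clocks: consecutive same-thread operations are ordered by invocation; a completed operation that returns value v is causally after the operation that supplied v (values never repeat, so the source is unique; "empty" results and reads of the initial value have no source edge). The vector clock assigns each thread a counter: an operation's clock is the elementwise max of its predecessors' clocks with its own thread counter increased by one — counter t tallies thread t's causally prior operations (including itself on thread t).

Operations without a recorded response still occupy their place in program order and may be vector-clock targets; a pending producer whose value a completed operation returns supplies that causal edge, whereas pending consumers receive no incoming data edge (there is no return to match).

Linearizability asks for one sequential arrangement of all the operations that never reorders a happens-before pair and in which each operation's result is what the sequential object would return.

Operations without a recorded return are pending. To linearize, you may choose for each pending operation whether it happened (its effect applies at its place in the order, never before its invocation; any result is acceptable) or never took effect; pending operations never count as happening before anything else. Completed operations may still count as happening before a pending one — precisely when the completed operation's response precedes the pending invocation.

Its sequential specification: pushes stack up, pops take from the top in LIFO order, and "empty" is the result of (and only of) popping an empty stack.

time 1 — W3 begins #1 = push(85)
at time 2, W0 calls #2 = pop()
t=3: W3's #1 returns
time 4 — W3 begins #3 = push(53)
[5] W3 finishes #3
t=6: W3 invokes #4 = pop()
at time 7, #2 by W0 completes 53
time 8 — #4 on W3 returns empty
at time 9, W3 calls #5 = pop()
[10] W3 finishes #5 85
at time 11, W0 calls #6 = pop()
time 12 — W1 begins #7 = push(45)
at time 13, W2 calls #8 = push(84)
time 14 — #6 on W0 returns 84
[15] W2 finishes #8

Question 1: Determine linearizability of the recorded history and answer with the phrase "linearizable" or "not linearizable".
events 1..7 are fine; event 8 — the response of #4 at time 8 — makes the prefix non-linearizable
4 completed operations, 4 real-time-consistent orders — every stack replay fails
e.g. #1, #2, #3, #4: illegal at step 2, since #2 pop() → 53 cannot apply there
e.g. #1, #3, #2, #4: illegal at step 4, since #4 pop() → empty cannot apply there

not linearizable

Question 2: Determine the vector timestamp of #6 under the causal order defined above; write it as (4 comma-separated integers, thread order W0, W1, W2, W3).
Answer: (2, 0, 1, 2)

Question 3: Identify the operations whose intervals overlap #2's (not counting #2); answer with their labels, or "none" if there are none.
Answer: #1, #3, #4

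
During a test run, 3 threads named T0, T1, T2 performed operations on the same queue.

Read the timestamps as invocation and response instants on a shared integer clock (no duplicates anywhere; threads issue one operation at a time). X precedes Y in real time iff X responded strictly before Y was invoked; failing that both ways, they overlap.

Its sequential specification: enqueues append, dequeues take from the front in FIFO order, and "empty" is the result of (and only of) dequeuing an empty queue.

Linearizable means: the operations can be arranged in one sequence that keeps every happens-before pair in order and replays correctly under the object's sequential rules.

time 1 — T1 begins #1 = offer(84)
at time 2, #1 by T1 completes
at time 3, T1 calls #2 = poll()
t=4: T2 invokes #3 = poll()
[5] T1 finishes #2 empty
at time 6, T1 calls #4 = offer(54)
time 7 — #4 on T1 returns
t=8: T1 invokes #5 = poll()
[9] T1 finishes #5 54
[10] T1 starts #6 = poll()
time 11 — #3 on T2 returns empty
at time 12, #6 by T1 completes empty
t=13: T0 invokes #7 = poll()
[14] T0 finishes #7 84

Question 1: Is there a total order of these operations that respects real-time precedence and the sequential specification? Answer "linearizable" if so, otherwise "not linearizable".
through event 10 a valid linearization exists; event 11 (#3 responding at time 11) ends that
5 completed operations, 4 real-time-consistent orders — every queue replay fails
no completion choice of the 1 pending operation (#6) rescues it — every subset was tried
for example #1, #2, #3, #4, #5 (pending dropped) fails at step 2: #2 poll() → empty is not legal there
for example #1, #2, #4, #3, #5 (pending dropped) fails at step 2: #2 poll() → empty is not legal there

not linearizable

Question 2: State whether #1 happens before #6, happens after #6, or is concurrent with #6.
#1 spans [1,2], #6 spans [10,12]
resp(#1)=2 < inv(#6)=10

before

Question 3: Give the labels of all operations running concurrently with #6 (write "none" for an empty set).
overlap test against #6 [10,12]: concurrent iff the interval meets 10..12
#1 [1,2]: before
#2 [3,5]: before
#3 [4,11]: concurrent
#4 [6,7]: before
#5 [8,9]: before
#7 [13,14]: after

#3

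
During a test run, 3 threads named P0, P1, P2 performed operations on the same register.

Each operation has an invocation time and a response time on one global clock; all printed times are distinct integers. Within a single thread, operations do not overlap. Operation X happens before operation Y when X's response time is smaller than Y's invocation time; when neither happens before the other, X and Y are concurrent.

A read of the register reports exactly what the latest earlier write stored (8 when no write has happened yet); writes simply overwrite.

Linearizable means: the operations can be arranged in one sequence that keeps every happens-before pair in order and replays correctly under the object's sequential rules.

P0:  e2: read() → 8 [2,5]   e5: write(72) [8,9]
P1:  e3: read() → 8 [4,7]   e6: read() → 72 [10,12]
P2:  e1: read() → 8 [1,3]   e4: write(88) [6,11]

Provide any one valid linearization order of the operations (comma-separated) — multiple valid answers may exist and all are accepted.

e1, e2, e3, e4, e5, e6

after step 1 (e1 read() → 8): value 8
after step 2 (e2 read() → 8): value 8
after step 3 (e3 read() → 8): value 8
after step 4 (e4 write(88)): value 88
after step 5 (e5 write(72)): value 72
after step 6 (e6 read() → 72): value 72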